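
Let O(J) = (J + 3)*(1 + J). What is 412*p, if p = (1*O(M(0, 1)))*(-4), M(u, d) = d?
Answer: -13184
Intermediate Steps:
O(J) = (1 + J)*(3 + J) (O(J) = (3 + J)*(1 + J) = (1 + J)*(3 + J))
p = -32 (p = (1*(3 + 1² + 4*1))*(-4) = (1*(3 + 1 + 4))*(-4) = (1*8)*(-4) = 8*(-4) = -32)
412*p = 412*(-32) = -13184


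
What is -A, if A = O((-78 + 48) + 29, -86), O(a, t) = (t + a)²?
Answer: -7569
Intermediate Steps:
O(a, t) = (a + t)²
A = 7569 (A = (((-78 + 48) + 29) - 86)² = ((-30 + 29) - 86)² = (-1 - 86)² = (-87)² = 7569)
-A = -1*7569 = -7569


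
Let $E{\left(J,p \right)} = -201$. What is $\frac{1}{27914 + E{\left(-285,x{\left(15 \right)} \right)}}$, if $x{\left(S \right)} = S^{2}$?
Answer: $\frac{1}{27713} \approx 3.6084 \cdot 10^{-5}$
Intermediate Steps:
$\frac{1}{27914 + E{\left(-285,x{\left(15 \right)} \right)}} = \frac{1}{27914 - 201} = \frac{1}{27713}$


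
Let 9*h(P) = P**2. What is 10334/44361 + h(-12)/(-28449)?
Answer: 32586910/140225121 ≈ 0.23239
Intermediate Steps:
h(P) = P**2/9
10334/44361 + h(-12)/(-28449) = 10334/44361 + ((1/9)*(-12)**2)/(-28449) = 10334*(1/44361) + ((1/9)*144)*(-1/28449) = 10334/44361 + 16*(-1/28449) = 10334/44361 - 16/28449 = 32586910/140225121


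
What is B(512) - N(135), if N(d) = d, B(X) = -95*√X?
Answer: -135 - 1520*√2 ≈ -2284.6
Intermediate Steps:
B(512) - N(135) = -1520*√2 - 1*135 = -1520*√2 - 135 = -135 - 1520*√2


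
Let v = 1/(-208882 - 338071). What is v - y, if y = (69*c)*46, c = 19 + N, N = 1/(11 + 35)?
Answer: -33022287376/546953 ≈ -60375.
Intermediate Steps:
N = 1/46 ≈ 0.021739
c = 875/46 (c = 19 + 1/46 = 875/46 ≈ 19.022)
y = 60375 (y = (69*(875/46))*46 = (2625/2)*46 = 60375)
v = -1/546953 (v = 1/(-546953) = -1/546953 ≈ -1.8283e-6)
v - y = -1/546953 - 1*60375 = -1/546953 - 60375 = -33022287376/546953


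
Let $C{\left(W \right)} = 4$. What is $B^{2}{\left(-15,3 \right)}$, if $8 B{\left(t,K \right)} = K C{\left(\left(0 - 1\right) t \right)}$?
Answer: $\frac{9}{4} \approx 2.25$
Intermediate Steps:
$B{\left(t,K \right)} = \frac{K}{2}$ ($B{\left(t,K \right)} = \frac{K 4}{8} = \frac{4 K}{8} = \frac{K}{2}$)
$B^{2}{\left(-15,3 \right)} = \left(\frac{1}{2} \cdot 3\right)^{2} = \left(\frac{3}{2}\right)^{2} = \frac{9}{4}$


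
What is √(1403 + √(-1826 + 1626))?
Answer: √(1403 + 10*I*√2) ≈ 37.457 + 0.1888*I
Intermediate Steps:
√(1403 + √(-1826 + 1626)) = √(1403 + √(-200)) = √(1403 + 10*I*√2)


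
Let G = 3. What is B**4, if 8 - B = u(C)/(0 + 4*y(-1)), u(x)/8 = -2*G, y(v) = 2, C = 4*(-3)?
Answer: 38416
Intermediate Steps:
C = -12
u(x) = -48 (u(x) = 8*(-2*3) = 8*(-6) = -48)
B = 14 (B = 8 - (-48)/(0 + 4*2) = 8 - (-48)/(0 + 8) = 8 - (-48)/8 = 8 - 1*(-6) = 8 + 6 = 14)
B**4 = 14**4 = 38416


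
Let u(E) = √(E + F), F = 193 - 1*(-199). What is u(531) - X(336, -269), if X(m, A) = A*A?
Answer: -72361 + √923 ≈ -72331.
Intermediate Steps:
X(m, A) = A²
F = 392 (F = 193 + 199 = 392)
u(E) = √(392 + E) (u(E) = √(E + 392) = √(392 + E))
u(531) - X(336, -269) = √(392 + 531) - 1*(-269)² = √923 - 1*72361 = √923 - 72361 = -72361 + √923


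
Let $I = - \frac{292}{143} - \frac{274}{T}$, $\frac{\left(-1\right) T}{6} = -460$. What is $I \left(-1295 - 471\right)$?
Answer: $\frac{373112533}{98670} \approx 3781.4$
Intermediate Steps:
$T = 2760$ ($T = \left(-6\right) \left(-460\right) = 2760$)
$I = - \frac{422551}{197340}$ ($I = - \frac{292}{143} - \frac{274}{2760} = \left(-292\right) \frac{1}{143} - \frac{137}{1380} = - \frac{292}{143} - \frac{137}{1380} = - \frac{422551}{197340} \approx -2.1412$)
$I \left(-1295 - 471\right) = - \frac{422551 \left(-1295 - 471\right)}{197340} = \left(- \frac{422551}{197340}\right) \left(-1766\right) = \frac{373112533}{98670}$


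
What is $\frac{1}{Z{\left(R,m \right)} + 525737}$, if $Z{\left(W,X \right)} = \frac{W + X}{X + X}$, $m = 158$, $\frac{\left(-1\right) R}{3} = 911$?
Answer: $\frac{316}{166130317} \approx 1.9021 \cdot 10^{-6}$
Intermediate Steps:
$R = -2733$ ($R = \left(-3\right) 911 = -2733$)
$Z{\left(W,X \right)} = \frac{W + X}{2 X}$
$\frac{1}{Z{\left(R,m \right)} + 525737} = \frac{1}{\frac{-2733 + 158}{2 \cdot 158} + 525737} = \frac{1}{\frac{1}{2} \cdot \frac{1}{158} \left(-2575\right) + 525737} = \frac{1}{- \frac{2575}{316} + 525737} = \frac{1}{\frac{166130317}{316}} = \frac{316}{166130317}$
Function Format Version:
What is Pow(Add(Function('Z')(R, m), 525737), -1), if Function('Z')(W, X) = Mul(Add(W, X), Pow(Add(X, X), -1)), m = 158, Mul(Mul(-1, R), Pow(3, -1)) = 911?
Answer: Rational(316, 166130317) ≈ 1.9021e-6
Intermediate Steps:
R = -2733 (R = Mul(-3, 911) = -2733)
Function('Z')(W, X) = Mul(Rational(1, 2), Pow(X, -1), Add(W, X)) (Function('Z')(W, X) = Mul(Add(W, X), Pow(Mul(2, X), -1)) = Mul(Add(W, X), Mul(Rational(1, 2), Pow(X, -1))) = Mul(Rational(1, 2), Pow(X, -1), Add(W, X)))
Pow(Add(Function('Z')(R, m), 525737), -1) = Pow(Add(Mul(Rational(1, 2), Pow(158, -1), Add(-2733, 158)), 525737), -1) = Pow(Add(Mul(Rational(1, 2), Rational(1, 158), -2575), 525737), -1) = Pow(Add(Rational(-2575, 316), 525737), -1) = Pow(Rational(166130317, 316), -1) = Rational(316, 166130317)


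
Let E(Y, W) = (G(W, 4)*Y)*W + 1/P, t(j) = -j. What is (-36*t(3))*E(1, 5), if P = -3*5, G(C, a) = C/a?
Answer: 3339/5 ≈ 667.80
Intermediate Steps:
P = -15
E(Y, W) = -1/15 + Y*W²/4 (E(Y, W) = ((W/4)*Y)*W + 1/(-15) = ((W*(¼))*Y)*W - 1/15 = ((W/4)*Y)*W - 1/15 = (W*Y/4)*W - 1/15 = Y*W²/4 - 1/15 = -1/15 + Y*W²/4)
(-36*t(3))*E(1, 5) = (-(-36)*3)*(-1/15 + (¼)*1*5²) = (-36*(-3))*(-1/15 + (¼)*1*25) = 108*(-1/15 + 25/4) = 108*(371/60) = 3339/5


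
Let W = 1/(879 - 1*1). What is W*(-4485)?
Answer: -4485/878 ≈ -5.1082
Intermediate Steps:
W = 1/878 (W = 1/(879 - 1) = 1/878 ≈ 0.0011390)
W*(-4485) = (1/878)*(-4485) = -4485/878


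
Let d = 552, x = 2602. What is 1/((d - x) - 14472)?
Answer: -1/16522 ≈ -6.0525e-5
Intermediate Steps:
1/((d - x) - 14472) = 1/((552 - 1*2602) - 14472) = 1/((552 - 2602) - 14472) = 1/(-2050 - 14472) = 1/(-16522) = -1/16522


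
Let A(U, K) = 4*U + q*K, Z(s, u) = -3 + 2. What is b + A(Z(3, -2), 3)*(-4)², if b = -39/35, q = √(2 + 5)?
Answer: -2279/35 + 48*√7 ≈ 61.882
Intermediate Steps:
Z(s, u) = -1
q = √7 ≈ 2.6458
A(U, K) = 4*U + K*√7 (A(U, K) = 4*U + √7*K = 4*U + K*√7)
b = -39/35 (b = -39*1/35 = -39/35 ≈ -1.1143)
b + A(Z(3, -2), 3)*(-4)² = -39/35 + (4*(-1) + 3*√7)*(-4)² = -39/35 + (-4 + 3*√7)*16 = -39/35 + (-64 + 48*√7) = -2279/35 + 48*√7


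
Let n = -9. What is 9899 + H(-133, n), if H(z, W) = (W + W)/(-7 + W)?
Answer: 79201/8 ≈ 9900.1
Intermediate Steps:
H(z, W) = 2*W/(-7 + W) (H(z, W) = (2*W)/(-7 + W) = 2*W/(-7 + W))
9899 + H(-133, n) = 9899 + 2*(-9)/(-7 - 9) = 9899 + 2*(-9)/(-16) = 9899 + 2*(-9)*(-1/16) = 9899 + 9/8 = 79201/8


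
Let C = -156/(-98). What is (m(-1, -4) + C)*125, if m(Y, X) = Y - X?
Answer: 28125/49 ≈ 573.98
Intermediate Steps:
C = 78/49 (C = -156*(-1/98) = 78/49 ≈ 1.5918)
(m(-1, -4) + C)*125 = ((-1 - 1*(-4)) + 78/49)*125 = ((-1 + 4) + 78/49)*125 = (3 + 78/49)*125 = (225/49)*125 = 28125/49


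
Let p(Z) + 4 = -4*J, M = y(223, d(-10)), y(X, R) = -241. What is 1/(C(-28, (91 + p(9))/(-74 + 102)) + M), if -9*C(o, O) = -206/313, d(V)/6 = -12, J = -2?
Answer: -2817/678691 ≈ -0.0041506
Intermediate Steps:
d(V) = -72 (d(V) = 6*(-12) = -72)
M = -241
p(Z) = 4 (p(Z) = -4 - 4*(-2) = -4 + 8 = 4)
C(o, O) = 206/2817 (C(o, O) = -(-206)/(9*313) = -⅑*(-206/313) = 206/2817)
1/(C(-28, (91 + p(9))/(-74 + 102)) + M) = 1/(206/2817 - 241) = 1/(-678691/2817) = -2817/678691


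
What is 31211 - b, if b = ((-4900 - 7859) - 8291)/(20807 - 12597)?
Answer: 25626336/821 ≈ 31214.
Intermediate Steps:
b = -2105/821 (b = (-12759 - 8291)/8210 = -21050*1/8210 = -2105/821 ≈ -2.5639)
31211 - b = 31211 - 1*(-2105/821) = 31211 + 2105/821 = 25626336/821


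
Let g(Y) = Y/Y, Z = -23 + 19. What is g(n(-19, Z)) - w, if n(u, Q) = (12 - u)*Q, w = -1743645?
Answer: 1743646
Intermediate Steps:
Z = -4
n(u, Q) = Q*(12 - u)
g(Y) = 1
g(n(-19, Z)) - w = 1 - 1*(-1743645) = 1 + 1743645 = 1743646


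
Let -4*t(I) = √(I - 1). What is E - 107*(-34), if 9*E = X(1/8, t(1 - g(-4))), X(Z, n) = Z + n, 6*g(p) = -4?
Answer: 261937/72 - √6/108 ≈ 3638.0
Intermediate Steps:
g(p) = -⅔ (g(p) = (⅙)*(-4) = -⅔)
t(I) = -√(-1 + I)/4 (t(I) = -√(I - 1)/4 = -√(-1 + I)/4)
E = 1/72 - √6/108 (E = (1/8 - √(-1 + (1 - 1*(-⅔)))/4)/9 = (⅛ - √(-1 + (1 + ⅔))/4)/9 = (⅛ - √(-1 + 5/3)/4)/9 = (⅛ - √6/12)/9 = 1/72 - √6/108 ≈ -0.0087916)
E - 107*(-34) = (1/72 - √6/108) - 107*(-34) = (1/72 - √6/108) + 3638 = 261937/72 - √6/108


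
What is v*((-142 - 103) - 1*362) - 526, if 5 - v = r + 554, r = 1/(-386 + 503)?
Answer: 38928496/117 ≈ 3.3272e+5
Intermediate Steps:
r = 1/117 ≈ 0.0085470
v = -64234/117 (v = 5 - (1/117 + 554) = 5 - 1*64819/117 = 5 - 64819/117 = -64234/117 ≈ -549.01)
v*((-142 - 103) - 1*362) - 526 = -64234*((-142 - 103) - 1*362)/117 - 526 = -64234*(-245 - 362)/117 - 526 = -64234/117*(-607) - 526 = 38990038/117 - 526 = 38928496/117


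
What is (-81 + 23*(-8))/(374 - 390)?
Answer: 265/16 ≈ 16.563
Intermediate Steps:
(-81 + 23*(-8))/(374 - 390) = (-81 - 184)/(-16) = -265*(-1/16) = 265/16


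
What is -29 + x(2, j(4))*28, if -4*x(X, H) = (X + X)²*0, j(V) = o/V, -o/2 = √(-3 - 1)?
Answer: -29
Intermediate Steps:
o = -4*I (o = -2*√(-3 - 1) = -4*I ≈ -4.0*I)
j(V) = -4*I/V (j(V) = (-4*I)/V = -4*I/V)
x(X, H) = 0 (x(X, H) = -(X + X)²*0/4 = -(2*X)²*0/4 = -4*X²*0/4 = -¼*0 = 0)
-29 + x(2, j(4))*28 = -29 + 0*28 = -29 + 0 = -29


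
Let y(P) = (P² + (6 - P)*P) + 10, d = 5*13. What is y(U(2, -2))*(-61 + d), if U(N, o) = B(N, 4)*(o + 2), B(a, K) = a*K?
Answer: 40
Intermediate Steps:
B(a, K) = K*a
U(N, o) = 4*N*(2 + o) (U(N, o) = (4*N)*(o + 2) = (4*N)*(2 + o) = 4*N*(2 + o))
d = 65
y(P) = 10 + P² + P*(6 - P) (y(P) = (P² + P*(6 - P)) + 10 = 10 + P² + P*(6 - P))
y(U(2, -2))*(-61 + d) = (10 + 6*(4*2*(2 - 2)))*(-61 + 65) = (10 + 6*(4*2*0))*4 = (10 + 6*0)*4 = (10 + 0)*4 = 10*4 = 40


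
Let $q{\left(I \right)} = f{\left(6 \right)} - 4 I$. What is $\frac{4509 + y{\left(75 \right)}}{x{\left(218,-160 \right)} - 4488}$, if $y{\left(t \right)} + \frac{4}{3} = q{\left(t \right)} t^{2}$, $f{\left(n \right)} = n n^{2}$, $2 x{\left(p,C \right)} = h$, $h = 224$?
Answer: $\frac{1403977}{13128} \approx 106.95$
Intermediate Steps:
$x{\left(p,C \right)} = 112$ ($x{\left(p,C \right)} = \frac{1}{2} \cdot 224 = 112$)
$f{\left(n \right)} = n^{3}$
$q{\left(I \right)} = 216 - 4 I$ ($q{\left(I \right)} = 6^{3} - 4 I = 216 - 4 I$)
$y{\left(t \right)} = - \frac{4}{3} + t^{2} \left(216 - 4 t\right)$ ($y{\left(t \right)} = - \frac{4}{3} + \left(216 - 4 t\right) t^{2} = - \frac{4}{3} + t^{2} \left(216 - 4 t\right)$)
$\frac{4509 + y{\left(75 \right)}}{x{\left(218,-160 \right)} - 4488} = \frac{4509 + \left(- \frac{4}{3} + 4 \cdot 75^{2} \left(54 - 75\right)\right)}{112 - 4488} = \frac{4509 + \left(- \frac{4}{3} + 4 \cdot 5625 \left(54 - 75\right)\right)}{-4376} = \left(4509 + \left(- \frac{4}{3} + 4 \cdot 5625 \left(-21\right)\right)\right) \left(- \frac{1}{4376}\right) = \left(4509 - \frac{1417504}{3}\right) \left(- \frac{1}{4376}\right) = \left(- \frac{1403977}{3}\right) \left(- \frac{1}{4376}\right) = \frac{1403977}{13128}$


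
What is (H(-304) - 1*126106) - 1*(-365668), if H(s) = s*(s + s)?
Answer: 424394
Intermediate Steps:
H(s) = 2*s² (H(s) = s*(2*s) = 2*s²)
(H(-304) - 1*126106) - 1*(-365668) = (2*(-304)² - 1*126106) - 1*(-365668) = (2*92416 - 126106) + 365668 = (184832 - 126106) + 365668 = 58726 + 365668 = 424394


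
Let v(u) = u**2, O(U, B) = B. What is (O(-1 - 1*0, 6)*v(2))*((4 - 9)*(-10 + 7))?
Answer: 360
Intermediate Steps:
(O(-1 - 1*0, 6)*v(2))*((4 - 9)*(-10 + 7)) = (6*2**2)*((4 - 9)*(-10 + 7)) = (6*4)*(-5*(-3)) = 24*15 = 360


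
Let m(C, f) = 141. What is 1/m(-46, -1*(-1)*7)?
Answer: 1/141 ≈ 0.0070922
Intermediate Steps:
1/m(-46, -1*(-1)*7) = 1/141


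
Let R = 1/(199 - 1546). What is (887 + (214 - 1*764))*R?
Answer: -337/1347 ≈ -0.25019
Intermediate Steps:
R = -1/1347 (R = 1/(-1347) = -1/1347 ≈ -0.00074239)
(887 + (214 - 1*764))*R = (887 + (214 - 1*764))*(-1/1347) = (887 + (214 - 764))*(-1/1347) = (887 - 550)*(-1/1347) = 337*(-1/1347) = -337/1347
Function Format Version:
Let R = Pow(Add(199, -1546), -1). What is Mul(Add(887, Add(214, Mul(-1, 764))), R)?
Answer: Rational(-337, 1347) ≈ -0.25019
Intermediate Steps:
R = Rational(-1, 1347) (R = Pow(-1347, -1) = Rational(-1, 1347) ≈ -0.00074239)
Mul(Add(887, Add(214, Mul(-1, 764))), R) = Mul(Add(887, Add(214, Mul(-1, 764))), Rational(-1, 1347)) = Mul(Add(887, Add(214, -764)), Rational(-1, 1347)) = Mul(Add(887, -550), Rational(-1, 1347)) = Mul(337, Rational(-1, 1347)) = Rational(-337, 1347)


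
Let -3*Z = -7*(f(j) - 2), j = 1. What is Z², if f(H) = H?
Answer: 49/9 ≈ 5.4444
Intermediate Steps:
Z = -7/3 (Z = -(-7)*(1 - 2)/3 = -(-7)*(-1)/3 = -⅓*7 = -7/3 ≈ -2.3333)
Z² = (-7/3)² = 49/9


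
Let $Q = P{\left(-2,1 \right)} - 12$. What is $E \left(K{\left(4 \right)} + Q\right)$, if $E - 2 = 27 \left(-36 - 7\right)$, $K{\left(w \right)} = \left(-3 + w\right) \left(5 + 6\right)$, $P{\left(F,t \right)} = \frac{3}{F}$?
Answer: $\frac{5795}{2} \approx 2897.5$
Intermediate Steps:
$K{\left(w \right)} = -33 + 11 w$ ($K{\left(w \right)} = \left(-3 + w\right) 11 = -33 + 11 w$)
$Q = - \frac{27}{2}$ ($Q = \frac{3}{-2} - 12 = 3 \left(- \frac{1}{2}\right) - 12 = - \frac{3}{2} - 12 = - \frac{27}{2} \approx -13.5$)
$E = -1159$ ($E = 2 + 27 \left(-36 - 7\right) = 2 + 27 \left(-43\right) = 2 - 1161 = -1159$)
$E \left(K{\left(4 \right)} + Q\right) = - 1159 \left(\left(-33 + 11 \cdot 4\right) - \frac{27}{2}\right) = - 1159 \left(\left(-33 + 44\right) - \frac{27}{2}\right) = - 1159 \left(11 - \frac{27}{2}\right) = \left(-1159\right) \left(- \frac{5}{2}\right) = \frac{5795}{2}$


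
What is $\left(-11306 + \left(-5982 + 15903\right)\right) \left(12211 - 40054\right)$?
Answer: $38562555$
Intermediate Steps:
$\left(-11306 + \left(-5982 + 15903\right)\right) \left(12211 - 40054\right) = \left(-11306 + 9921\right) \left(-27843\right) = \left(-1385\right) \left(-27843\right) = 38562555$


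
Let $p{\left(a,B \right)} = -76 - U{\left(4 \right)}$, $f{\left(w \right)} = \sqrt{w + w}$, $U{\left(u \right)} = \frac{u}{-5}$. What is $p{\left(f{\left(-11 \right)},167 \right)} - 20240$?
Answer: $- \frac{101576}{5} \approx -20315.0$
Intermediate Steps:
$U{\left(u \right)} = - \frac{u}{5}$ ($U{\left(u \right)} = u \left(- \frac{1}{5}\right) = - \frac{u}{5}$)
$f{\left(w \right)} = \sqrt{2} \sqrt{w}$ ($f{\left(w \right)} = \sqrt{2 w} = \sqrt{2} \sqrt{w}$)
$p{\left(a,B \right)} = - \frac{376}{5}$ ($p{\left(a,B \right)} = -76 - \left(- \frac{1}{5}\right) 4 = -76 - - \frac{4}{5} = -76 + \frac{4}{5} = - \frac{376}{5}$)
$p{\left(f{\left(-11 \right)},167 \right)} - 20240 = - \frac{376}{5} - 20240 = - \frac{101576}{5}$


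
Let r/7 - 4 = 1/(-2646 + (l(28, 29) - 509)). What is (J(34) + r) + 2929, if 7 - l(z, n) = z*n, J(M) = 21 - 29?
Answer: 11678033/3960 ≈ 2949.0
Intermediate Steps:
J(M) = -8
l(z, n) = 7 - n*z (l(z, n) = 7 - z*n = 7 - n*z)
r = 110873/3960 (r = 28 + 7/(-2646 + ((7 - 1*29*28) - 509)) = 28 + 7/(-2646 + ((7 - 812) - 509)) = 28 + 7/(-2646 + (-805 - 509)) = 28 + 7/(-2646 - 1314) = 28 + 7/(-3960) = 28 + 7*(-1/3960) = 28 - 7/3960 = 110873/3960 ≈ 27.998)
(J(34) + r) + 2929 = (-8 + 110873/3960) + 2929 = 79193/3960 + 2929 = 11678033/3960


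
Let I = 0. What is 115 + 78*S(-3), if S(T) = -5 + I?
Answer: -275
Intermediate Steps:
S(T) = -5 (S(T) = -5 + 0 = -5)
115 + 78*S(-3) = 115 + 78*(-5) = 115 - 390 = -275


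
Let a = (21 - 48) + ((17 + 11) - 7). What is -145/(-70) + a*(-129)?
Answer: 10865/14 ≈ 776.07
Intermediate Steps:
a = -6 (a = -27 + (28 - 7) = -27 + 21 = -6)
-145/(-70) + a*(-129) = -145/(-70) - 6*(-129) = -145*(-1/70) + 774 = 29/14 + 774 = 10865/14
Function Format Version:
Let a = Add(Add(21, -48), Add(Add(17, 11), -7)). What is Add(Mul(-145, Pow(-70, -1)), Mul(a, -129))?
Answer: Rational(10865, 14) ≈ 776.07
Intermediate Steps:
a = -6 (a = Add(-27, Add(28, -7)) = Add(-27, 21) = -6)
Add(Mul(-145, Pow(-70, -1)), Mul(a, -129)) = Add(Mul(-145, Pow(-70, -1)), Mul(-6, -129)) = Add(Mul(-145, Rational(-1, 70)), 774) = Add(Rational(29, 14), 774) = Rational(10865, 14)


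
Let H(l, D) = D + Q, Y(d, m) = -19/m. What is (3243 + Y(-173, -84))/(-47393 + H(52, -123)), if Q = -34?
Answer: -272431/3994200 ≈ -0.068207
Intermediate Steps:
H(l, D) = -34 + D (H(l, D) = D - 34 = -34 + D)
(3243 + Y(-173, -84))/(-47393 + H(52, -123)) = (3243 - 19/(-84))/(-47393 + (-34 - 123)) = (3243 - 19*(-1/84))/(-47393 - 157) = (3243 + 19/84)/(-47550) = (272431/84)*(-1/47550) = -272431/3994200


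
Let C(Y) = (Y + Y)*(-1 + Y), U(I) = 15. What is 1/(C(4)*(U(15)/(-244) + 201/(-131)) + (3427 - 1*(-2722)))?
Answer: 7991/48830605 ≈ 0.00016365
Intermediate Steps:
C(Y) = 2*Y*(-1 + Y) (C(Y) = (2*Y)*(-1 + Y) = 2*Y*(-1 + Y))
1/(C(4)*(U(15)/(-244) + 201/(-131)) + (3427 - 1*(-2722))) = 1/((2*4*(-1 + 4))*(15/(-244) + 201/(-131)) + (3427 - 1*(-2722))) = 1/((2*4*3)*(15*(-1/244) + 201*(-1/131)) + (3427 + 2722)) = 1/(24*(-15/244 - 201/131) + 6149) = 1/(24*(-51009/31964) + 6149) = 1/(-306054/7991 + 6149) = 1/(48830605/7991) = 7991/48830605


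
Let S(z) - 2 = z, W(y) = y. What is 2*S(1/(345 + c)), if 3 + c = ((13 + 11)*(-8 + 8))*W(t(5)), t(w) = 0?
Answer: 685/171 ≈ 4.0058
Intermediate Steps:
c = -3 (c = -3 + ((13 + 11)*(-8 + 8))*0 = -3 + (24*0)*0 = -3 + 0*0 = -3 + 0 = -3)
S(z) = 2 + z
2*S(1/(345 + c)) = 2*(2 + 1/(345 - 3)) = 2*(2 + 1/342) = 2*(685/342) = 685/171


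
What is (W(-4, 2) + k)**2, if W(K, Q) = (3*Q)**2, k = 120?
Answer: 24336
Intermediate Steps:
W(K, Q) = 9*Q**2
(W(-4, 2) + k)**2 = (9*2**2 + 120)**2 = (9*4 + 120)**2 = (36 + 120)**2 = 156**2 = 24336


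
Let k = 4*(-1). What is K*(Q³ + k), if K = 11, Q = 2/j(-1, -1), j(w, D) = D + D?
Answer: -55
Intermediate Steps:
j(w, D) = 2*D
Q = -1 (Q = 2/((2*(-1))) = 2/(-2) = 2*(-½) = -1)
k = -4
K*(Q³ + k) = 11*((-1)³ - 4) = 11*(-1 - 4) = 11*(-5) = -55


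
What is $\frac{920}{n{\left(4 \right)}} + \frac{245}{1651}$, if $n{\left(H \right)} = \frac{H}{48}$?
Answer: $\frac{18227285}{1651} \approx 11040.0$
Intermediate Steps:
$n{\left(H \right)} = \frac{H}{48}$ ($n{\left(H \right)} = H \frac{1}{48} = \frac{H}{48}$)
$\frac{920}{n{\left(4 \right)}} + \frac{245}{1651} = \frac{920}{\frac{1}{48} \cdot 4} + \frac{245}{1651} = 920 \frac{1}{\frac{1}{12}} + 245 \cdot \frac{1}{1651} = 920 \cdot 12 + \frac{245}{1651} = 11040 + \frac{245}{1651} = \frac{18227285}{1651}$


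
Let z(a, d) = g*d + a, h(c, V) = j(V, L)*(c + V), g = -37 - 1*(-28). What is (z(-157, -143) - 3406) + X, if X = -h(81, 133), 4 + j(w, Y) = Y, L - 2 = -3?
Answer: -1206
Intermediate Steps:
L = -1 (L = 2 - 3 = -1)
j(w, Y) = -4 + Y
g = -9 (g = -37 + 28 = -9)
h(c, V) = -5*V - 5*c (h(c, V) = (-4 - 1)*(c + V) = -5*(V + c) = -5*V - 5*c)
z(a, d) = a - 9*d (z(a, d) = -9*d + a = a - 9*d)
X = 1070 (X = -(-5*133 - 5*81) = -(-665 - 405) = -1*(-1070) = 1070)
(z(-157, -143) - 3406) + X = ((-157 - 9*(-143)) - 3406) + 1070 = ((-157 + 1287) - 3406) + 1070 = (1130 - 3406) + 1070 = -2276 + 1070 = -1206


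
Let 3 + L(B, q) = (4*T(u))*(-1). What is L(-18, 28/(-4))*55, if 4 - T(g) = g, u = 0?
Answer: -1045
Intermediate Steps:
T(g) = 4 - g
L(B, q) = -19 (L(B, q) = -3 + (4*(4 - 1*0))*(-1) = -3 + (4*(4 + 0))*(-1) = -3 + (4*4)*(-1) = -3 + 16*(-1) = -3 - 16 = -19)
L(-18, 28/(-4))*55 = -19*55 = -1045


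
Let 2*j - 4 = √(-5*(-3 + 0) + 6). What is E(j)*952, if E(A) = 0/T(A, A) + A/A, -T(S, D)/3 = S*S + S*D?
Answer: 952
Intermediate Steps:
T(S, D) = -3*S² - 3*D*S (T(S, D) = -3*(S*S + S*D) = -3*(S² + D*S) = -3*S² - 3*D*S)
j = 2 + √21/2 (j = 2 + √(-5*(-3 + 0) + 6)/2 = 2 + √(-5*(-3) + 6)/2 = 2 + √(15 + 6)/2 = 2 + √21/2 ≈ 4.2913)
E(A) = 1 (E(A) = 0/((-3*A*(A + A))) + A/A = 0/((-3*A*2*A)) + 1 = 0/((-6*A²)) + 1 = 0*(-1/(6*A²)) + 1 = 0 + 1 = 1)
E(j)*952 = 1*952 = 952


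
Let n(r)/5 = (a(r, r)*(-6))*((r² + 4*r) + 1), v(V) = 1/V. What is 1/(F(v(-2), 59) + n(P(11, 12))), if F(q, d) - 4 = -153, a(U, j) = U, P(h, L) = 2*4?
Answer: -1/23429 ≈ -4.2682e-5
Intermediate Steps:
P(h, L) = 8
F(q, d) = -149 (F(q, d) = 4 - 153 = -149)
n(r) = -30*r*(1 + r² + 4*r) (n(r) = 5*((r*(-6))*((r² + 4*r) + 1)) = 5*((-6*r)*(1 + r² + 4*r)) = 5*(-6*r*(1 + r² + 4*r)) = -30*r*(1 + r² + 4*r))
1/(F(v(-2), 59) + n(P(11, 12))) = 1/(-149 - 30*8*(1 + 8² + 4*8)) = 1/(-149 - 30*8*(1 + 64 + 32)) = 1/(-149 - 30*8*97) = 1/(-149 - 23280) = 1/(-23429) = -1/23429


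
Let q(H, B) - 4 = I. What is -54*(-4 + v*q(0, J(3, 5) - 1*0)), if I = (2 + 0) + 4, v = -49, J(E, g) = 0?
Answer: 26676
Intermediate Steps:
I = 6 (I = 2 + 4 = 6)
q(H, B) = 10 (q(H, B) = 4 + 6 = 10)
-54*(-4 + v*q(0, J(3, 5) - 1*0)) = -54*(-4 - 49*10) = -54*(-4 - 490) = -54*(-494) = 26676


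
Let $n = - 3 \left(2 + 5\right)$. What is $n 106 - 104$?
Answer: $-2330$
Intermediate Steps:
$n = -21$ ($n = \left(-3\right) 7 = -21$)
$n 106 - 104 = \left(-21\right) 106 - 104 = -2226 - 104 = -2330$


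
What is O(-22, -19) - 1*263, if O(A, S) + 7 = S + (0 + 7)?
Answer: -282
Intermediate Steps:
O(A, S) = S (O(A, S) = -7 + (S + (0 + 7)) = -7 + (S + 7) = -7 + (7 + S) = S)
O(-22, -19) - 1*263 = -19 - 1*263 = -19 - 263 = -282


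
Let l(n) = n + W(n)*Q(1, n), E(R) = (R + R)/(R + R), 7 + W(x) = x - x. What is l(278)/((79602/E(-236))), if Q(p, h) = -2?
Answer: 146/39801 ≈ 0.0036682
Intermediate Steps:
W(x) = -7 (W(x) = -7 + (x - x) = -7 + 0 = -7)
E(R) = 1 (E(R) = (2*R)/((2*R)) = (2*R)*(1/(2*R)) = 1)
l(n) = 14 + n (l(n) = n - 7*(-2) = n + 14 = 14 + n)
l(278)/((79602/E(-236))) = (14 + 278)/((79602/1)) = 292/((79602*1)) = 292/79602 = 292*(1/79602) = 146/39801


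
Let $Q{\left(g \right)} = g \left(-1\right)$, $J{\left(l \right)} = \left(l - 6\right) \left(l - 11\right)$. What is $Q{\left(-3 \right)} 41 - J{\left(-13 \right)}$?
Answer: $-333$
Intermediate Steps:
$J{\left(l \right)} = \left(-11 + l\right) \left(-6 + l\right)$ ($J{\left(l \right)} = \left(-6 + l\right) \left(-11 + l\right) = \left(-11 + l\right) \left(-6 + l\right)$)
$Q{\left(g \right)} = - g$
$Q{\left(-3 \right)} 41 - J{\left(-13 \right)} = \left(-1\right) \left(-3\right) 41 - \left(66 + \left(-13\right)^{2} - -221\right) = 3 \cdot 41 - \left(66 + 169 + 221\right) = 123 - 456 = -333$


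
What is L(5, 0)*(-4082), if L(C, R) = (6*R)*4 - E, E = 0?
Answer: 0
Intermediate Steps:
L(C, R) = 24*R (L(C, R) = (6*R)*4 - 1*0 = 24*R + 0 = 24*R)
L(5, 0)*(-4082) = (24*0)*(-4082) = 0*(-4082) = 0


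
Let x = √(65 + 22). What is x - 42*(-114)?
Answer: 4788 + √87 ≈ 4797.3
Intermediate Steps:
x = √87 ≈ 9.3274
x - 42*(-114) = √87 - 42*(-114) = √87 + 4788 = 4788 + √87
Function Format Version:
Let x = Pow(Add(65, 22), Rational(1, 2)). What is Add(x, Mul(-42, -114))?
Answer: Add(4788, Pow(87, Rational(1, 2))) ≈ 4797.3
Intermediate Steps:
x = Pow(87, Rational(1, 2)) ≈ 9.3274
Add(x, Mul(-42, -114)) = Add(Pow(87, Rational(1, 2)), Mul(-42, -114)) = Add(Pow(87, Rational(1, 2)), 4788) = Add(4788, Pow(87, Rational(1, 2)))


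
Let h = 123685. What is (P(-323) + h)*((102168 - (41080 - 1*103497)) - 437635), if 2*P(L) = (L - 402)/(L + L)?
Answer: -21816933236125/646 ≈ -3.3772e+10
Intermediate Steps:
P(L) = (-402 + L)/(4*L) (P(L) = ((L - 402)/(L + L))/2 = ((-402 + L)/((2*L)))/2 = ((-402 + L)*(1/(2*L)))/2 = ((-402 + L)/(2*L))/2 = (-402 + L)/(4*L))
(P(-323) + h)*((102168 - (41080 - 1*103497)) - 437635) = ((¼)*(-402 - 323)/(-323) + 123685)*((102168 - (41080 - 1*103497)) - 437635) = ((¼)*(-1/323)*(-725) + 123685)*((102168 - (41080 - 103497)) - 437635) = (725/1292 + 123685)*((102168 - 1*(-62417)) - 437635) = 159801745*((102168 + 62417) - 437635)/1292 = 159801745*(164585 - 437635)/1292 = (159801745/1292)*(-273050) = -21816933236125/646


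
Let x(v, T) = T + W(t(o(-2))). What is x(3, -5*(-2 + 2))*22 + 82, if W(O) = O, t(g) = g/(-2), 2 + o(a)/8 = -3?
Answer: 522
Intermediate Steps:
o(a) = -40 (o(a) = -16 + 8*(-3) = -16 - 24 = -40)
t(g) = -g/2 (t(g) = g*(-½) = -g/2)
x(v, T) = 20 + T (x(v, T) = T - ½*(-40) = T + 20 = 20 + T)
x(3, -5*(-2 + 2))*22 + 82 = (20 - 5*(-2 + 2))*22 + 82 = (20 - 5*0)*22 + 82 = (20 + 0)*22 + 82 = 20*22 + 82 = 440 + 82 = 522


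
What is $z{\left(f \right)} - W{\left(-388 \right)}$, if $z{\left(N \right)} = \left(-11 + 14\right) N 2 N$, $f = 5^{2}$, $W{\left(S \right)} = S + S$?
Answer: $4526$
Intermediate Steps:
$W{\left(S \right)} = 2 S$
$f = 25$
$z{\left(N \right)} = 6 N^{2}$ ($z{\left(N \right)} = 3 \cdot 2 N N = 3 \cdot 2 N^{2} = 6 N^{2}$)
$z{\left(f \right)} - W{\left(-388 \right)} = 6 \cdot 25^{2} - 2 \left(-388\right) = 6 \cdot 625 - -776 = 3750 + 776 = 4526$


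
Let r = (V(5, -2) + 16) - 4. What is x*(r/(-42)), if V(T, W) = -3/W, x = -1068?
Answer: 2403/7 ≈ 343.29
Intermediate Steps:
r = 27/2 (r = (-3/(-2) + 16) - 4 = (-3*(-1/2) + 16) - 4 = (3/2 + 16) - 4 = 35/2 - 4 = 27/2 ≈ 13.500)
x*(r/(-42)) = -14418/(-42) = -14418*(-1)/42 = -1068*(-9/28) = 2403/7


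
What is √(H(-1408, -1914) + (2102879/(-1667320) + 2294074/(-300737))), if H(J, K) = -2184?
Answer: I*√137837816190087880884573730/250712407420 ≈ 46.828*I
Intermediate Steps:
√(H(-1408, -1914) + (2102879/(-1667320) + 2294074/(-300737))) = √(-2184 + (2102879/(-1667320) + 2294074/(-300737))) = √(-2184 + (2102879*(-1/1667320) + 2294074*(-1/300737))) = √(-2184 + (-2102879/1667320 - 2294074/300737)) = √(-2184 - 4457368983503/501424814840) = √(-1099569164594063/501424814840) = I*√137837816190087880884573730/250712407420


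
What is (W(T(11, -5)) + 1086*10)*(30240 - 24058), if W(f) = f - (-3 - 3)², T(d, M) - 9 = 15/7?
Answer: 468879972/7 ≈ 6.6983e+7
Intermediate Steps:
T(d, M) = 78/7 (T(d, M) = 9 + 15/7 = 78/7)
W(f) = -36 + f (W(f) = f - 1*(-6)² = f - 1*36 = f - 36 = -36 + f)
(W(T(11, -5)) + 1086*10)*(30240 - 24058) = ((-36 + 78/7) + 1086*10)*(30240 - 24058) = (-174/7 + 10860)*6182 = (75846/7)*6182 = 468879972/7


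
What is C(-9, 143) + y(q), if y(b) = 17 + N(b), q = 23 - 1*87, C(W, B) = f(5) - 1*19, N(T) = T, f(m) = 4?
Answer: -62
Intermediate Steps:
C(W, B) = -15 (C(W, B) = 4 - 1*19 = 4 - 19 = -15)
q = -64 (q = 23 - 87 = -64)
y(b) = 17 + b
C(-9, 143) + y(q) = -15 + (17 - 64) = -15 - 47 = -62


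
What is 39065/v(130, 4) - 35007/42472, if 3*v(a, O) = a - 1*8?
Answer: 2486617593/2590792 ≈ 959.79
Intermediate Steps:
v(a, O) = -8/3 + a/3 (v(a, O) = (a - 1*8)/3 = (a - 8)/3 = (-8 + a)/3 = -8/3 + a/3)
39065/v(130, 4) - 35007/42472 = 39065/(-8/3 + (⅓)*130) - 35007/42472 = 39065/(-8/3 + 130/3) - 35007*1/42472 = 39065/(122/3) - 35007/42472 = 39065*(3/122) - 35007/42472 = 117195/122 - 35007/42472 = 2486617593/2590792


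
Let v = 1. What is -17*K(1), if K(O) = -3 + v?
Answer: 34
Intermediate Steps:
K(O) = -2 (K(O) = -3 + 1 = -2)
-17*K(1) = -17*(-2) = 34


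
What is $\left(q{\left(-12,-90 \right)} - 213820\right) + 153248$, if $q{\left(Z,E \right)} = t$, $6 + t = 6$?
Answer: $-60572$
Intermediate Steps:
$t = 0$ ($t = -6 + 6 = 0$)
$q{\left(Z,E \right)} = 0$
$\left(q{\left(-12,-90 \right)} - 213820\right) + 153248 = \left(0 - 213820\right) + 153248 = -213820 + 153248 = -60572$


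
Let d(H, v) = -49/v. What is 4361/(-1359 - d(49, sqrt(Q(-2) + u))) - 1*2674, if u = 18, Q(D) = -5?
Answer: -64271902835/24007052 - 213689*sqrt(13)/24007052 ≈ -2677.2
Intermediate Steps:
4361/(-1359 - d(49, sqrt(Q(-2) + u))) - 1*2674 = 4361/(-1359 - (-49)/(sqrt(-5 + 18))) - 1*2674 = 4361/(-1359 - (-49)/(sqrt(13))) - 2674 = 4361/(-1359 - (-49)*sqrt(13)/13) - 2674 = 4361/(-1359 + 49*sqrt(13)/13) - 2674 = -2674 + 4361/(-1359 + 49*sqrt(13)/13)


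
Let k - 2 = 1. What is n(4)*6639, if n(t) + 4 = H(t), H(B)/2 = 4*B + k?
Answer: 225726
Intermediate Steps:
k = 3 (k = 2 + 1 = 3)
H(B) = 6 + 8*B (H(B) = 2*(4*B + 3) = 2*(3 + 4*B) = 6 + 8*B)
n(t) = 2 + 8*t (n(t) = -4 + (6 + 8*t) = 2 + 8*t)
n(4)*6639 = (2 + 8*4)*6639 = (2 + 32)*6639 = 34*6639 = 225726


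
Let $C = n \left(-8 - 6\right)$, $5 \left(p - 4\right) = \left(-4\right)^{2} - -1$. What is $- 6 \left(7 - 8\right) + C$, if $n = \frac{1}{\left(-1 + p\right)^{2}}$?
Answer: $\frac{2897}{512} \approx 5.6582$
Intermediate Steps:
$p = \frac{37}{5}$ ($p = 4 + \frac{\left(-4\right)^{2} - -1}{5} = 4 + \frac{16 + 1}{5} = 4 + \frac{1}{5} \cdot 17 = 4 + \frac{17}{5} = \frac{37}{5} \approx 7.4$)
$n = \frac{25}{1024}$ ($n = \frac{1}{\left(-1 + \frac{37}{5}\right)^{2}} = \frac{1}{\left(\frac{32}{5}\right)^{2}} = \frac{1}{\frac{1024}{25}} = \frac{25}{1024} \approx 0.024414$)
$C = - \frac{175}{512}$ ($C = \frac{25 \left(-8 - 6\right)}{1024} = \frac{25}{1024} \left(-14\right) = - \frac{175}{512} \approx -0.3418$)
$- 6 \left(7 - 8\right) + C = - 6 \left(7 - 8\right) - \frac{175}{512} = \left(-6\right) \left(-1\right) - \frac{175}{512} = 6 - \frac{175}{512} = \frac{2897}{512}$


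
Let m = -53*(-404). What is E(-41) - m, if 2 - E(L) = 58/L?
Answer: -877752/41 ≈ -21409.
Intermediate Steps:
m = 21412
E(L) = 2 - 58/L
E(-41) - m = (2 - 58/(-41)) - 1*21412 = (2 - 58*(-1/41)) - 21412 = (2 + 58/41) - 21412 = 140/41 - 21412 = -877752/41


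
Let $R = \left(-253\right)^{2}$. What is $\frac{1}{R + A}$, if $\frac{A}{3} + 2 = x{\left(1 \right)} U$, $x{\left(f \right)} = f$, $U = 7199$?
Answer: $\frac{1}{85600} \approx 1.1682 \cdot 10^{-5}$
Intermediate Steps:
$R = 64009$
$A = 21591$ ($A = -6 + 3 \cdot 1 \cdot 7199 = -6 + 3 \cdot 7199 = -6 + 21597 = 21591$)
$\frac{1}{R + A} = \frac{1}{64009 + 21591} = \frac{1}{85600}$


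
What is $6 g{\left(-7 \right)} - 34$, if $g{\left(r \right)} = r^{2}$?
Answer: $260$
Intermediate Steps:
$6 g{\left(-7 \right)} - 34 = 6 \left(-7\right)^{2} - 34 = 6 \cdot 49 - 34 = 294 - 34 = 260$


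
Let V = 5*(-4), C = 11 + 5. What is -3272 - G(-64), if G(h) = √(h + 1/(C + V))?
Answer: -3272 - I*√257/2 ≈ -3272.0 - 8.0156*I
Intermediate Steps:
C = 16
V = -20
G(h) = √(-¼ + h) (G(h) = √(h + 1/(16 - 20)) = √(h + 1/(-4)) = √(h - ¼) = √(-¼ + h))
-3272 - G(-64) = -3272 - √(-1 + 4*(-64))/2 = -3272 - √(-1 - 256)/2 = -3272 - √(-257)/2 = -3272 - I*√257/2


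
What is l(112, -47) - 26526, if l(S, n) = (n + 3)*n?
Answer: -24458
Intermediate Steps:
l(S, n) = n*(3 + n) (l(S, n) = (3 + n)*n = n*(3 + n))
l(112, -47) - 26526 = -47*(3 - 47) - 26526 = -47*(-44) - 26526 = 2068 - 26526 = -24458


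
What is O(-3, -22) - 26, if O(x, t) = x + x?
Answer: -32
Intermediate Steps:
O(x, t) = 2*x
O(-3, -22) - 26 = 2*(-3) - 26 = -6 - 26 = -32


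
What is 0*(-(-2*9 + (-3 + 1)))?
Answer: 0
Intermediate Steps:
0*(-(-2*9 + (-3 + 1))) = 0*(-(-18 - 2)) = 0*(-1*(-20)) = 0*20 = 0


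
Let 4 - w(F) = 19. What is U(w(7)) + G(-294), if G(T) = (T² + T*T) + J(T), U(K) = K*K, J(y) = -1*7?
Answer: 173090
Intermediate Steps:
J(y) = -7
w(F) = -15 (w(F) = 4 - 1*19 = 4 - 19 = -15)
U(K) = K²
G(T) = -7 + 2*T² (G(T) = (T² + T*T) - 7 = (T² + T²) - 7 = 2*T² - 7 = -7 + 2*T²)
U(w(7)) + G(-294) = (-15)² + (-7 + 2*(-294)²) = 225 + (-7 + 2*86436) = 225 + (-7 + 172872) = 225 + 172865 = 173090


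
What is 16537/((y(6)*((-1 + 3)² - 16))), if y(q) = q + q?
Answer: -16537/144 ≈ -114.84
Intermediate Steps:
y(q) = 2*q
16537/((y(6)*((-1 + 3)² - 16))) = 16537/(((2*6)*((-1 + 3)² - 16))) = 16537/((12*(2² - 16))) = 16537/((12*(4 - 16))) = 16537/((12*(-12))) = 16537/(-144) = 16537*(-1/144) = -16537/144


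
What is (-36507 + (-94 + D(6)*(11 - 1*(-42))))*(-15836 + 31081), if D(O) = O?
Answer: -553134335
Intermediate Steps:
(-36507 + (-94 + D(6)*(11 - 1*(-42))))*(-15836 + 31081) = (-36507 + (-94 + 6*(11 - 1*(-42))))*(-15836 + 31081) = (-36507 + (-94 + 6*(11 + 42)))*15245 = (-36507 + (-94 + 6*53))*15245 = (-36507 + (-94 + 318))*15245 = (-36507 + 224)*15245 = -36283*15245 = -553134335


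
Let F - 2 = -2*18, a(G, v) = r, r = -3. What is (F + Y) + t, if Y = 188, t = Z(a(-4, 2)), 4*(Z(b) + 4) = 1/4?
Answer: 2401/16 ≈ 150.06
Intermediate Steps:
a(G, v) = -3
Z(b) = -63/16 (Z(b) = -4 + (1/4)/4 = -4 + (1/4)*(1/4) = -4 + 1/16 = -63/16)
t = -63/16 ≈ -3.9375
F = -34 (F = 2 - 2*18 = 2 - 36 = -34)
(F + Y) + t = (-34 + 188) - 63/16 = 154 - 63/16 = 2401/16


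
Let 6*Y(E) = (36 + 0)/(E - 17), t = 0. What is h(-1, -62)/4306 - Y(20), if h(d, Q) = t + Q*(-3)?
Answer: -4213/2153 ≈ -1.9568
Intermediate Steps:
h(d, Q) = -3*Q (h(d, Q) = 0 + Q*(-3) = 0 - 3*Q = -3*Q)
Y(E) = 6/(-17 + E) (Y(E) = ((36 + 0)/(E - 17))/6 = (36/(-17 + E))/6 = 6/(-17 + E))
h(-1, -62)/4306 - Y(20) = -3*(-62)/4306 - 6/(-17 + 20) = 186*(1/4306) - 6/3 = 93/2153 - 6/3 = 93/2153 - 1*2 = 93/2153 - 2 = -4213/2153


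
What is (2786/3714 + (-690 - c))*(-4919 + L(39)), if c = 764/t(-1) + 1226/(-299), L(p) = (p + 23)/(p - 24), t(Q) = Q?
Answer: -248283020741/640665 ≈ -3.8754e+5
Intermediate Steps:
L(p) = (23 + p)/(-24 + p)
c = -229662/299 (c = 764/(-1) + 1226/(-299) = 764*(-1) + 1226*(-1/299) = -764 - 1226/299 = -229662/299 ≈ -768.10)
(2786/3714 + (-690 - c))*(-4919 + L(39)) = (2786/3714 + (-690 - 1*(-229662/299)))*(-4919 + (23 + 39)/(-24 + 39)) = (2786*(1/3714) + (-690 + 229662/299))*(-4919 + 62/15) = (1393/1857 + 23352/299)*(-4919 + (1/15)*62) = 43781171*(-4919 + 62/15)/555243 = (43781171/555243)*(-73723/15) = -248283020741/640665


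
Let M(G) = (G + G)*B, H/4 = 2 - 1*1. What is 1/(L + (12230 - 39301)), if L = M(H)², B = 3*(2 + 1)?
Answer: -1/21887 ≈ -4.5689e-5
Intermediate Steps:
B = 9 (B = 3*3 = 9)
H = 4 (H = 4*(2 - 1*1) = 4*(2 - 1) = 4*1 = 4)
M(G) = 18*G (M(G) = (G + G)*9 = (2*G)*9 = 18*G)
L = 5184 (L = (18*4)² = 72² = 5184)
1/(L + (12230 - 39301)) = 1/(5184 + (12230 - 39301)) = 1/(5184 - 27071) = 1/(-21887) = -1/21887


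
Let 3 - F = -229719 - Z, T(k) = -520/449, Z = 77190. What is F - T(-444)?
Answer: 137804008/449 ≈ 3.0691e+5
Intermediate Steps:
T(k) = -520/449 (T(k) = -520*1/449 = -520/449)
F = 306912 (F = 3 - (-229719 - 1*77190) = 3 - (-229719 - 77190) = 3 - 1*(-306909) = 3 + 306909 = 306912)
F - T(-444) = 306912 - 1*(-520/449) = 306912 + 520/449 = 137804008/449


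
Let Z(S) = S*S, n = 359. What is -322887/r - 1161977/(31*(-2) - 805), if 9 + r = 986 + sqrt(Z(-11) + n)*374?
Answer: 77180057124460/57383219517 - 483038952*sqrt(30)/66185951 ≈ 1305.0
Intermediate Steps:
Z(S) = S**2
r = 977 + 1496*sqrt(30) (r = -9 + (986 + sqrt((-11)**2 + 359)*374) = -9 + (986 + sqrt(121 + 359)*374) = -9 + (986 + sqrt(480)*374) = -9 + (986 + (4*sqrt(30))*374) = -9 + (986 + 1496*sqrt(30)) = 977 + 1496*sqrt(30) ≈ 9170.9)
-322887/r - 1161977/(31*(-2) - 805) = -322887/(977 + 1496*sqrt(30)) - 1161977/(31*(-2) - 805) = -322887/(977 + 1496*sqrt(30)) - 1161977/(-62 - 805) = -322887/(977 + 1496*sqrt(30)) - 1161977/(-867) = -322887/(977 + 1496*sqrt(30)) - 1161977*(-1/867) = -322887/(977 + 1496*sqrt(30)) + 1161977/867 = 1161977/867 - 322887/(977 + 1496*sqrt(30))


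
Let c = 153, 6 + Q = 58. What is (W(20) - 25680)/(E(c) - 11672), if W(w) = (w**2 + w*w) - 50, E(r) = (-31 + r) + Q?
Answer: 12465/5749 ≈ 2.1682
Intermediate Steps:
Q = 52 (Q = -6 + 58 = 52)
E(r) = 21 + r (E(r) = (-31 + r) + 52 = 21 + r)
W(w) = -50 + 2*w**2 (W(w) = (w**2 + w**2) - 50 = 2*w**2 - 50 = -50 + 2*w**2)
(W(20) - 25680)/(E(c) - 11672) = ((-50 + 2*20**2) - 25680)/((21 + 153) - 11672) = ((-50 + 2*400) - 25680)/(174 - 11672) = ((-50 + 800) - 25680)/(-11498) = (750 - 25680)*(-1/11498) = -24930*(-1/11498) = 12465/5749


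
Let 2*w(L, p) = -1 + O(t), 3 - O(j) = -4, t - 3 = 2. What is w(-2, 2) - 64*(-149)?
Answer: 9539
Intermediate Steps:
t = 5 (t = 3 + 2 = 5)
O(j) = 7 (O(j) = 3 - 1*(-4) = 3 + 4 = 7)
w(L, p) = 3 (w(L, p) = (-1 + 7)/2 = (1/2)*6 = 3)
w(-2, 2) - 64*(-149) = 3 - 64*(-149) = 3 + 9536 = 9539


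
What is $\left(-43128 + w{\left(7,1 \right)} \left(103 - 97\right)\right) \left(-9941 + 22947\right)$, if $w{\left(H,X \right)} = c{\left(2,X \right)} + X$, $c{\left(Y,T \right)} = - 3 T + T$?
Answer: $-561000804$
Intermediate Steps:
$c{\left(Y,T \right)} = - 2 T$
$w{\left(H,X \right)} = - X$ ($w{\left(H,X \right)} = - 2 X + X = - X$)
$\left(-43128 + w{\left(7,1 \right)} \left(103 - 97\right)\right) \left(-9941 + 22947\right) = \left(-43128 + \left(-1\right) 1 \left(103 - 97\right)\right) \left(-9941 + 22947\right) = \left(-43128 - 6\right) 13006 = \left(-43134\right) 13006 = -561000804$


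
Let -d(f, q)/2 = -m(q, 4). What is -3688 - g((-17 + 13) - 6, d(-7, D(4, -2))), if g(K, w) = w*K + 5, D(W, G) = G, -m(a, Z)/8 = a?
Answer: -3373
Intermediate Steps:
m(a, Z) = -8*a
d(f, q) = -16*q (d(f, q) = -(-2)*(-8*q) = -16*q)
g(K, w) = 5 + K*w (g(K, w) = K*w + 5 = 5 + K*w)
-3688 - g((-17 + 13) - 6, d(-7, D(4, -2))) = -3688 - (5 + ((-17 + 13) - 6)*(-16*(-2))) = -3688 - (5 + (-4 - 6)*32) = -3688 - (5 - 10*32) = -3688 - (5 - 320) = -3688 - 1*(-315) = -3688 + 315 = -3373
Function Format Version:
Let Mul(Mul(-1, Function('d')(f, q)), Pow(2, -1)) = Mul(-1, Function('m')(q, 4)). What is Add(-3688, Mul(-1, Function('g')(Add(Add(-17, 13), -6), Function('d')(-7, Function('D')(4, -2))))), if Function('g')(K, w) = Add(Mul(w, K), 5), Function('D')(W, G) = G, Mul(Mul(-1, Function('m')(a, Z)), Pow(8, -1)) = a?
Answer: -3373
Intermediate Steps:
Function('m')(a, Z) = Mul(-8, a)
Function('d')(f, q) = Mul(-16, q) (Function('d')(f, q) = Mul(-2, Mul(-1, Mul(-8, q))) = Mul(-2, Mul(8, q)) = Mul(-16, q))
Function('g')(K, w) = Add(5, Mul(K, w)) (Function('g')(K, w) = Add(Mul(K, w), 5) = Add(5, Mul(K, w)))
Add(-3688, Mul(-1, Function('g')(Add(Add(-17, 13), -6), Function('d')(-7, Function('D')(4, -2))))) = Add(-3688, Mul(-1, Add(5, Mul(Add(Add(-17, 13), -6), Mul(-16, -2))))) = Add(-3688, Mul(-1, Add(5, Mul(Add(-4, -6), 32)))) = Add(-3688, Mul(-1, Add(5, Mul(-10, 32)))) = Add(-3688, Mul(-1, Add(5, -320))) = Add(-3688, Mul(-1, -315)) = Add(-3688, 315) = -3373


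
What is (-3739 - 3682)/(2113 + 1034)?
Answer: -7421/3147 ≈ -2.3581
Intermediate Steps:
(-3739 - 3682)/(2113 + 1034) = -7421/3147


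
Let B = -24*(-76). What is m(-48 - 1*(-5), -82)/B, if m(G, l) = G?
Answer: -43/1824 ≈ -0.023575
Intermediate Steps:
B = 1824
m(-48 - 1*(-5), -82)/B = (-48 - 1*(-5))/1824 = (-48 + 5)*(1/1824) = -43*1/1824 = -43/1824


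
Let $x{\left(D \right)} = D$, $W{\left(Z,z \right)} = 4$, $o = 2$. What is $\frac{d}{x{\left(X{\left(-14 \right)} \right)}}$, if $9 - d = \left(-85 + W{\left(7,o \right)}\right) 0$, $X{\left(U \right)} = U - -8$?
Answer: $- \frac{3}{2} \approx -1.5$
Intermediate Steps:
$X{\left(U \right)} = 8 + U$ ($X{\left(U \right)} = U + 8 = 8 + U$)
$d = 9$ ($d = 9 - \left(-85 + 4\right) 0 = 9 - \left(-81\right) 0 = 9 - 0 = 9 + 0 = 9$)
$\frac{d}{x{\left(X{\left(-14 \right)} \right)}} = \frac{9}{8 - 14} = \frac{9}{-6} = 9 \left(- \frac{1}{6}\right) = - \frac{3}{2}$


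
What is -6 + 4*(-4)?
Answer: -22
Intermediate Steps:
-6 + 4*(-4) = -6 - 16 = -22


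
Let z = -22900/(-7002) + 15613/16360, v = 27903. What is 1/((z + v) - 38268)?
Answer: -57276360/593427488287 ≈ -9.6518e-5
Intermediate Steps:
z = 241983113/57276360 (z = -22900*(-1/7002) + 15613*(1/16360) = 11450/3501 + 15613/16360 = 241983113/57276360 ≈ 4.2248)
1/((z + v) - 38268) = 1/((241983113/57276360 + 27903) - 38268) = 1/(1598424256193/57276360 - 38268) = 1/(-593427488287/57276360) = -57276360/593427488287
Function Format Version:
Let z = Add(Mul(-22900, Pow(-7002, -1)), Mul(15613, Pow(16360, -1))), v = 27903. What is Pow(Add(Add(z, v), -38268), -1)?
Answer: Rational(-57276360, 593427488287) ≈ -9.6518e-5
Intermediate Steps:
z = Rational(241983113, 57276360) (z = Add(Mul(-22900, Rational(-1, 7002)), Mul(15613, Rational(1, 16360))) = Add(Rational(11450, 3501), Rational(15613, 16360)) = Rational(241983113, 57276360) ≈ 4.2248)
Pow(Add(Add(z, v), -38268), -1) = Pow(Add(Add(Rational(241983113, 57276360), 27903), -38268), -1) = Pow(Add(Rational(1598424256193, 57276360), -38268), -1) = Pow(Rational(-593427488287, 57276360), -1) = Rational(-57276360, 593427488287)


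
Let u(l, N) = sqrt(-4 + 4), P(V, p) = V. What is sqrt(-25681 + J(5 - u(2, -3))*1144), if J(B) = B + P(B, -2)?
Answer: I*sqrt(14241) ≈ 119.34*I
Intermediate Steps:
u(l, N) = 0 (u(l, N) = sqrt(0) = 0)
J(B) = 2*B (J(B) = B + B = 2*B)
sqrt(-25681 + J(5 - u(2, -3))*1144) = sqrt(-25681 + (2*(5 - 1*0))*1144) = sqrt(-25681 + (2*(5 + 0))*1144) = sqrt(-25681 + (2*5)*1144) = sqrt(-25681 + 10*1144) = sqrt(-25681 + 11440) = sqrt(-14241) = I*sqrt(14241)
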